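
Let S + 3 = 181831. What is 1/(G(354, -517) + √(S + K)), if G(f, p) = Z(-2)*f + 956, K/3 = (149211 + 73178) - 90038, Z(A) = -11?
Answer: -2938/8052963 - √578881/8052963 ≈ -0.00045931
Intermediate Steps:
S = 181828 (S = -3 + 181831 = 181828)
K = 397053 (K = 3*((149211 + 73178) - 90038) = 3*(222389 - 90038) = 3*132351 = 397053)
G(f, p) = 956 - 11*f (G(f, p) = -11*f + 956 = 956 - 11*f)
1/(G(354, -517) + √(S + K)) = 1/((956 - 11*354) + √(181828 + 397053)) = 1/((956 - 3894) + √578881) = 1/(-2938 + √578881)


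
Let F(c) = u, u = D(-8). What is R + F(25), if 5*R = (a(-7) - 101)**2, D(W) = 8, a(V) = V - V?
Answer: 10241/5 ≈ 2048.2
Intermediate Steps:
a(V) = 0
u = 8
R = 10201/5 (R = (0 - 101)**2/5 = (1/5)*(-101)**2 = (1/5)*10201 = 10201/5 ≈ 2040.2)
F(c) = 8
R + F(25) = 10201/5 + 8 = 10241/5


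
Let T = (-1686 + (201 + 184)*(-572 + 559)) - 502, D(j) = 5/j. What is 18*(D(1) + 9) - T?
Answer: 7445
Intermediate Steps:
T = -7193 (T = (-1686 + 385*(-13)) - 502 = (-1686 - 5005) - 502 = -6691 - 502 = -7193)
18*(D(1) + 9) - T = 18*(5/1 + 9) - 1*(-7193) = 18*(5*1 + 9) + 7193 = 18*(5 + 9) + 7193 = 18*14 + 7193 = 252 + 7193 = 7445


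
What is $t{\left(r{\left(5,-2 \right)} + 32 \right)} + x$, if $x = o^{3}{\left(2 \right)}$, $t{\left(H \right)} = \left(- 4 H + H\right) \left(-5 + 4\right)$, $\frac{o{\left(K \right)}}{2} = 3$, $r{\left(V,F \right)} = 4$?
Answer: $324$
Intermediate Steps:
$o{\left(K \right)} = 6$ ($o{\left(K \right)} = 2 \cdot 3 = 6$)
$t{\left(H \right)} = 3 H$ ($t{\left(H \right)} = - 3 H \left(-1\right) = 3 H$)
$x = 216$ ($x = 6^{3} = 216$)
$t{\left(r{\left(5,-2 \right)} + 32 \right)} + x = 3 \left(4 + 32\right) + 216 = 3 \cdot 36 + 216 = 108 + 216 = 324$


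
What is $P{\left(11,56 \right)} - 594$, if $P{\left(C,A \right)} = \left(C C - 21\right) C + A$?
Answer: $562$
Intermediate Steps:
$P{\left(C,A \right)} = A + C \left(-21 + C^{2}\right)$ ($P{\left(C,A \right)} = \left(C^{2} - 21\right) C + A = \left(-21 + C^{2}\right) C + A = C \left(-21 + C^{2}\right) + A = A + C \left(-21 + C^{2}\right)$)
$P{\left(11,56 \right)} - 594 = \left(56 + 11^{3} - 231\right) - 594 = \left(56 + 1331 - 231\right) - 594 = 1156 - 594 = 562$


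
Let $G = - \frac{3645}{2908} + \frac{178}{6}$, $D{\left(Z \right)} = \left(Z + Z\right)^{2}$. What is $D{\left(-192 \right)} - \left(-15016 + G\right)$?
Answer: $\frac{1417157851}{8724} \approx 1.6244 \cdot 10^{5}$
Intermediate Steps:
$D{\left(Z \right)} = 4 Z^{2}$ ($D{\left(Z \right)} = \left(2 Z\right)^{2} = 4 Z^{2}$)
$G = \frac{247877}{8724}$ ($G = \left(-3645\right) \frac{1}{2908} + 178 \cdot \frac{1}{6} = - \frac{3645}{2908} + \frac{89}{3} = \frac{247877}{8724} \approx 28.413$)
$D{\left(-192 \right)} - \left(-15016 + G\right) = 4 \left(-192\right)^{2} - \left(-15016 + \frac{247877}{8724}\right) = 4 \cdot 36864 - - \frac{130751707}{8724} = 147456 + \frac{130751707}{8724} = \frac{1417157851}{8724}$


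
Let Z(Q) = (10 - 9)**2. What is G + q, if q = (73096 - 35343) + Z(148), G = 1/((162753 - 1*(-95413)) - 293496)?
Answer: 1333848819/35330 ≈ 37754.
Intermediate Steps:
Z(Q) = 1 (Z(Q) = 1**2 = 1)
G = -1/35330 (G = 1/((162753 + 95413) - 293496) = 1/(258166 - 293496) = 1/(-35330) = -1/35330 ≈ -2.8305e-5)
q = 37754 (q = (73096 - 35343) + 1 = 37753 + 1 = 37754)
G + q = -1/35330 + 37754 = 1333848819/35330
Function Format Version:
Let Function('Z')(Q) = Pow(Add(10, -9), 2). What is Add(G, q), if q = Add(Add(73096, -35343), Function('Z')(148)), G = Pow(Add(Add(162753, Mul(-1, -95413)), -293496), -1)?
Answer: Rational(1333848819, 35330) ≈ 37754.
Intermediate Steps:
Function('Z')(Q) = 1 (Function('Z')(Q) = Pow(1, 2) = 1)
G = Rational(-1, 35330) (G = Pow(Add(Add(162753, 95413), -293496), -1) = Pow(Add(258166, -293496), -1) = Pow(-35330, -1) = Rational(-1, 35330) ≈ -2.8305e-5)
q = 37754 (q = Add(Add(73096, -35343), 1) = Add(37753, 1) = 37754)
Add(G, q) = Add(Rational(-1, 35330), 37754) = Rational(1333848819, 35330)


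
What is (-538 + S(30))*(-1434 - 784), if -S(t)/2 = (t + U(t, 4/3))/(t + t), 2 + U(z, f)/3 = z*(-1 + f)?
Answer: 5986382/5 ≈ 1.1973e+6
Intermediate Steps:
U(z, f) = -6 + 3*z*(-1 + f) (U(z, f) = -6 + 3*(z*(-1 + f)) = -6 + 3*z*(-1 + f))
S(t) = -(-6 + 2*t)/t (S(t) = -2*(t + (-6 - 3*t + 3*(4/3)*t))/(t + t) = -2*(t + (-6 - 3*t + 3*(4*(⅓))*t))/(2*t) = -2*(t + (-6 - 3*t + 3*(4/3)*t))*1/(2*t) = -2*(t + (-6 - 3*t + 4*t))*1/(2*t) = -2*(t + (-6 + t))*1/(2*t) = -2*(-6 + 2*t)*1/(2*t) = -(-6 + 2*t)/t)
(-538 + S(30))*(-1434 - 784) = (-538 + (-2 + 6/30))*(-1434 - 784) = (-538 + (-2 + 6*(1/30)))*(-2218) = (-538 + (-2 + ⅕))*(-2218) = (-538 - 9/5)*(-2218) = -2699/5*(-2218) = 5986382/5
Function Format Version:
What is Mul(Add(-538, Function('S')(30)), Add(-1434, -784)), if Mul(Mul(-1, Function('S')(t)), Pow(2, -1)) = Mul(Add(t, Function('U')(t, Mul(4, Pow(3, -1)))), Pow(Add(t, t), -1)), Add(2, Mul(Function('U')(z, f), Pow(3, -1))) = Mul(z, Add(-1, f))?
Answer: Rational(5986382, 5) ≈ 1.1973e+6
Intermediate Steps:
Function('U')(z, f) = Add(-6, Mul(3, z, Add(-1, f))) (Function('U')(z, f) = Add(-6, Mul(3, Mul(z, Add(-1, f)))) = Add(-6, Mul(3, z, Add(-1, f))))
Function('S')(t) = Mul(-1, Pow(t, -1), Add(-6, Mul(2, t))) (Function('S')(t) = Mul(-2, Mul(Add(t, Add(-6, Mul(-3, t), Mul(3, Mul(4, Pow(3, -1)), t))), Pow(Add(t, t), -1))) = Mul(-2, Mul(Add(t, Add(-6, Mul(-3, t), Mul(3, Mul(4, Rational(1, 3)), t))), Pow(Mul(2, t), -1))) = Mul(-2, Mul(Add(t, Add(-6, Mul(-3, t), Mul(3, Rational(4, 3), t))), Mul(Rational(1, 2), Pow(t, -1)))) = Mul(-2, Mul(Add(t, Add(-6, Mul(-3, t), Mul(4, t))), Mul(Rational(1, 2), Pow(t, -1)))) = Mul(-2, Mul(Add(t, Add(-6, t)), Mul(Rational(1, 2), Pow(t, -1)))) = Mul(-2, Mul(Add(-6, Mul(2, t)), Mul(Rational(1, 2), Pow(t, -1)))) = Mul(-2, Mul(Rational(1, 2), Pow(t, -1), Add(-6, Mul(2, t)))) = Mul(-1, Pow(t, -1), Add(-6, Mul(2, t))))
Mul(Add(-538, Function('S')(30)), Add(-1434, -784)) = Mul(Add(-538, Add(-2, Mul(6, Pow(30, -1)))), Add(-1434, -784)) = Mul(Add(-538, Add(-2, Mul(6, Rational(1, 30)))), -2218) = Mul(Add(-538, Add(-2, Rational(1, 5))), -2218) = Mul(Add(-538, Rational(-9, 5)), -2218) = Mul(Rational(-2699, 5), -2218) = Rational(5986382, 5)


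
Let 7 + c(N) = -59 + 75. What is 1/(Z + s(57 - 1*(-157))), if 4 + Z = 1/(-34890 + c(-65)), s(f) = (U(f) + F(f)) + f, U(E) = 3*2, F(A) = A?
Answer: 34881/14998829 ≈ 0.0023256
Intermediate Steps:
U(E) = 6
c(N) = 9 (c(N) = -7 + (-59 + 75) = -7 + 16 = 9)
s(f) = 6 + 2*f (s(f) = (6 + f) + f = 6 + 2*f)
Z = -139525/34881 (Z = -4 + 1/(-34890 + 9) = -4 + 1/(-34881) = -4 - 1/34881 = -139525/34881 ≈ -4.0000)
1/(Z + s(57 - 1*(-157))) = 1/(-139525/34881 + (6 + 2*(57 - 1*(-157)))) = 1/(-139525/34881 + (6 + 2*(57 + 157))) = 1/(-139525/34881 + (6 + 2*214)) = 1/(-139525/34881 + (6 + 428)) = 1/(-139525/34881 + 434) = 1/(14998829/34881) = 34881/14998829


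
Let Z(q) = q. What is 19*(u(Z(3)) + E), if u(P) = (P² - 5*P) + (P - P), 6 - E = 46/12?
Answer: -437/6 ≈ -72.833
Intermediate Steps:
E = 13/6 (E = 6 - 46/12 = 6 - 1*23/6 = 6 - 23/6 = 13/6 ≈ 2.1667)
u(P) = P² - 5*P (u(P) = (P² - 5*P) + 0 = P² - 5*P)
19*(u(Z(3)) + E) = 19*(3*(-5 + 3) + 13/6) = 19*(3*(-2) + 13/6) = 19*(-6 + 13/6) = 19*(-23/6) = -437/6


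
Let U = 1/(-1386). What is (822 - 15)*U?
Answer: -269/462 ≈ -0.58225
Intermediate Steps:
U = -1/1386 ≈ -0.00072150
(822 - 15)*U = (822 - 15)*(-1/1386) = 807*(-1/1386) = -269/462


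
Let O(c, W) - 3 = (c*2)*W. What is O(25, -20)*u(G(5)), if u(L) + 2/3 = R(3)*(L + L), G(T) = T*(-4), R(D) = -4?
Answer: -476566/3 ≈ -1.5886e+5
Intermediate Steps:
O(c, W) = 3 + 2*W*c (O(c, W) = 3 + (c*2)*W = 3 + (2*c)*W = 3 + 2*W*c)
G(T) = -4*T
u(L) = -⅔ - 8*L (u(L) = -⅔ - 4*(L + L) = -⅔ - 8*L)
O(25, -20)*u(G(5)) = (3 + 2*(-20)*25)*(-⅔ - (-32)*5) = (3 - 1000)*(-⅔ - 8*(-20)) = -997*(-⅔ + 160) = -997*478/3 = -476566/3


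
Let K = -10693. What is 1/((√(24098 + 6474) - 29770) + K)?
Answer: -40463/1637223797 - 2*√7643/1637223797 ≈ -2.4821e-5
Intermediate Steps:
1/((√(24098 + 6474) - 29770) + K) = 1/((√(24098 + 6474) - 29770) - 10693) = 1/((√30572 - 29770) - 10693) = 1/((2*√7643 - 29770) - 10693) = 1/((-29770 + 2*√7643) - 10693) = 1/(-40463 + 2*√7643)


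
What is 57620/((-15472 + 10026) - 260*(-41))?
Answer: 28810/2607 ≈ 11.051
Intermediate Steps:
57620/((-15472 + 10026) - 260*(-41)) = 57620/(-5446 + 10660) = 57620/5214 = 57620*(1/5214) = 28810/2607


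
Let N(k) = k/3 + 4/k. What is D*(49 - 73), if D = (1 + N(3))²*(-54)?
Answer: 14400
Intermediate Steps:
N(k) = 4/k + k/3 (N(k) = k*(⅓) + 4/k = k/3 + 4/k = 4/k + k/3)
D = -600 (D = (1 + (4/3 + (⅓)*3))²*(-54) = (1 + (4*(⅓) + 1))²*(-54) = (1 + (4/3 + 1))²*(-54) = (1 + 7/3)²*(-54) = (10/3)²*(-54) = (100/9)*(-54) = -600)
D*(49 - 73) = -600*(49 - 73) = -600*(-24) = 14400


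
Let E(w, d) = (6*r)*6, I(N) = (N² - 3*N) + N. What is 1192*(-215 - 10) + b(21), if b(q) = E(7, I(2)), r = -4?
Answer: -268344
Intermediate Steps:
I(N) = N² - 2*N
E(w, d) = -144 (E(w, d) = (6*(-4))*6 = -24*6 = -144)
b(q) = -144
1192*(-215 - 10) + b(21) = 1192*(-215 - 10) - 144 = 1192*(-225) - 144 = -268200 - 144 = -268344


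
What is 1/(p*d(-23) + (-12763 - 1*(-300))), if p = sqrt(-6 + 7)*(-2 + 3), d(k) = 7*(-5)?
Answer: -1/12498 ≈ -8.0013e-5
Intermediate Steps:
d(k) = -35
p = 1 (p = sqrt(1)*1 = 1*1 = 1)
1/(p*d(-23) + (-12763 - 1*(-300))) = 1/(1*(-35) + (-12763 - 1*(-300))) = 1/(-35 + (-12763 + 300)) = 1/(-35 - 12463) = 1/(-12498) = -1/12498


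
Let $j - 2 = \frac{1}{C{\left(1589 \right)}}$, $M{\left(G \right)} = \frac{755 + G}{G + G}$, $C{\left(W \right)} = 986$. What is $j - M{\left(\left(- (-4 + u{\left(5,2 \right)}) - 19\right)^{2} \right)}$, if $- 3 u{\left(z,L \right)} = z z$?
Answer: $- \frac{551587}{78880} \approx -6.9927$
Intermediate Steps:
$u{\left(z,L \right)} = - \frac{z^{2}}{3}$ ($u{\left(z,L \right)} = - \frac{z z}{3} = - \frac{z^{2}}{3}$)
$M{\left(G \right)} = \frac{755 + G}{2 G}$
$j = \frac{1973}{986}$ ($j = 2 + \frac{1}{986} = \frac{1973}{986} \approx 2.001$)
$j - M{\left(\left(- (-4 + u{\left(5,2 \right)}) - 19\right)^{2} \right)} = \frac{1973}{986} - \frac{755 + \left(- (-4 - \frac{5^{2}}{3}) - 19\right)^{2}}{2 \left(- (-4 - \frac{5^{2}}{3}) - 19\right)^{2}} = \frac{1973}{986} - \frac{755 + \left(- (-4 - \frac{25}{3}) - 19\right)^{2}}{2 \left(- (-4 - \frac{25}{3}) - 19\right)^{2}} = \frac{1973}{986} - \frac{755 + \left(\left(-1\right) \left(- \frac{37}{3}\right) - 19\right)^{2}}{2 \left(\left(-1\right) \left(- \frac{37}{3}\right) - 19\right)^{2}} = \frac{1973}{986} - \frac{755 + \left(\frac{37}{3} - 19\right)^{2}}{2 \left(\frac{37}{3} - 19\right)^{2}} = \frac{1973}{986} - \frac{755 + \left(- \frac{20}{3}\right)^{2}}{2 \left(- \frac{20}{3}\right)^{2}} = \frac{1973}{986} - \frac{755 + \frac{400}{9}}{2 \cdot \frac{400}{9}} = \frac{1973}{986} - \frac{1}{2} \cdot \frac{9}{400} \cdot \frac{7195}{9} = \frac{1973}{986} - \frac{1439}{160} = - \frac{551587}{78880}$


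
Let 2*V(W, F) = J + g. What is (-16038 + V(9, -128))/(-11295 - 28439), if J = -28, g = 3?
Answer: 32101/79468 ≈ 0.40395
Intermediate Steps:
V(W, F) = -25/2 (V(W, F) = (-28 + 3)/2 = (½)*(-25) = -25/2)
(-16038 + V(9, -128))/(-11295 - 28439) = (-16038 - 25/2)/(-11295 - 28439) = -32101/2/(-39734) = -32101/2*(-1/39734) = 32101/79468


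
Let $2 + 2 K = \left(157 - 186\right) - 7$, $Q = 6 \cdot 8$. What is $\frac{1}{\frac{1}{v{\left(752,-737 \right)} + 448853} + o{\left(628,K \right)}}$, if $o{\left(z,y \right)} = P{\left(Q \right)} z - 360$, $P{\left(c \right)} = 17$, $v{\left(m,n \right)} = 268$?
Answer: $\frac{449121}{4633132237} \approx 9.6937 \cdot 10^{-5}$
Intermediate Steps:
$Q = 48$
$K = -19$ ($K = -1 + \frac{\left(157 - 186\right) - 7}{2} = -1 + \frac{-29 - 7}{2} = -1 + \frac{1}{2} \left(-36\right) = -1 - 18 = -19$)
$o{\left(z,y \right)} = -360 + 17 z$ ($o{\left(z,y \right)} = 17 z - 360 = -360 + 17 z$)
$\frac{1}{\frac{1}{v{\left(752,-737 \right)} + 448853} + o{\left(628,K \right)}} = \frac{1}{\frac{1}{268 + 448853} + \left(-360 + 17 \cdot 628\right)} = \frac{1}{\frac{1}{449121} + \left(-360 + 10676\right)} = \frac{1}{\frac{1}{449121} + 10316} = \frac{1}{\frac{4633132237}{449121}} = \frac{449121}{4633132237}$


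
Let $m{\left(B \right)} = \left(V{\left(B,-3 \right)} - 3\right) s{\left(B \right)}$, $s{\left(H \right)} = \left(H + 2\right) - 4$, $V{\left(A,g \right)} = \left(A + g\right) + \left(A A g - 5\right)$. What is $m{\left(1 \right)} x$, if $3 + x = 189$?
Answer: $2418$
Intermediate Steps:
$x = 186$ ($x = -3 + 189 = 186$)
$V{\left(A,g \right)} = -5 + A + g + g A^{2}$ ($V{\left(A,g \right)} = \left(A + g\right) + \left(A^{2} g - 5\right) = \left(A + g\right) + \left(g A^{2} - 5\right) = \left(A + g\right) + \left(-5 + g A^{2}\right) = -5 + A + g + g A^{2}$)
$s{\left(H \right)} = -2 + H$ ($s{\left(H \right)} = \left(2 + H\right) - 4 = -2 + H$)
$m{\left(B \right)} = \left(-2 + B\right) \left(-11 + B - 3 B^{2}\right)$ ($m{\left(B \right)} = \left(\left(-5 + B - 3 - 3 B^{2}\right) - 3\right) \left(-2 + B\right) = \left(\left(-8 + B - 3 B^{2}\right) - 3\right) \left(-2 + B\right) = \left(-11 + B - 3 B^{2}\right) \left(-2 + B\right) = \left(-2 + B\right) \left(-11 + B - 3 B^{2}\right)$)
$m{\left(1 \right)} x = - \left(-2 + 1\right) \left(11 - 1 + 3 \cdot 1^{2}\right) 186 = \left(-1\right) \left(-1\right) \left(11 - 1 + 3 \cdot 1\right) 186 = \left(-1\right) \left(-1\right) \left(11 - 1 + 3\right) 186 = \left(-1\right) \left(-1\right) 13 \cdot 186 = 13 \cdot 186 = 2418$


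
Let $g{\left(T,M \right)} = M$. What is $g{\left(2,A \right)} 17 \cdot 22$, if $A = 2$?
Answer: $748$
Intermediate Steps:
$g{\left(2,A \right)} 17 \cdot 22 = 2 \cdot 17 \cdot 22 = 34 \cdot 22 = 748$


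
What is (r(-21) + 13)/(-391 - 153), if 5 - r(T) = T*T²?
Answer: -9279/544 ≈ -17.057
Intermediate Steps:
r(T) = 5 - T³ (r(T) = 5 - T*T² = 5 - T³)
(r(-21) + 13)/(-391 - 153) = ((5 - 1*(-21)³) + 13)/(-391 - 153) = ((5 - 1*(-9261)) + 13)/(-544) = ((5 + 9261) + 13)*(-1/544) = (9266 + 13)*(-1/544) = 9279*(-1/544) = -9279/544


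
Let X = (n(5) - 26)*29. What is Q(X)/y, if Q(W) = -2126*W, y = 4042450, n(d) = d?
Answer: 647367/2021225 ≈ 0.32028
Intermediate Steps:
X = -609 (X = (5 - 26)*29 = -21*29 = -609)
Q(X)/y = -2126*(-609)/4042450 = 1294734*(1/4042450) = 647367/2021225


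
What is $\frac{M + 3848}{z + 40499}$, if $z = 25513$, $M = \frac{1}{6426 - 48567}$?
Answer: $\frac{162158567}{2781811692} \approx 0.058292$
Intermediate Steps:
$M = - \frac{1}{42141}$ ($M = \frac{1}{-42141} = - \frac{1}{42141} \approx -2.373 \cdot 10^{-5}$)
$\frac{M + 3848}{z + 40499} = \frac{- \frac{1}{42141} + 3848}{25513 + 40499} = \frac{162158567}{42141 \cdot 66012} = \frac{162158567}{42141} \cdot \frac{1}{66012} = \frac{162158567}{2781811692}$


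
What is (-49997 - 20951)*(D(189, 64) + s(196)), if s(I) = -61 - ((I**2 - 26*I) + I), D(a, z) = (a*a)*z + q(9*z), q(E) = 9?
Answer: -159815762048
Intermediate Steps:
D(a, z) = 9 + z*a**2 (D(a, z) = (a*a)*z + 9 = a**2*z + 9 = z*a**2 + 9 = 9 + z*a**2)
s(I) = -61 - I**2 + 25*I (s(I) = -61 - (I**2 - 25*I) = -61 + (-I**2 + 25*I) = -61 - I**2 + 25*I)
(-49997 - 20951)*(D(189, 64) + s(196)) = (-49997 - 20951)*((9 + 64*189**2) + (-61 - 1*196**2 + 25*196)) = -70948*((9 + 64*35721) + (-61 - 1*38416 + 4900)) = -70948*((9 + 2286144) + (-61 - 38416 + 4900)) = -70948*(2286153 - 33577) = -70948*2252576 = -159815762048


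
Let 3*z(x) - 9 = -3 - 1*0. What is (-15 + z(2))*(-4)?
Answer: 52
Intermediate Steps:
z(x) = 2 (z(x) = 3 + (-3 - 1*0)/3 = 3 + (-3 + 0)/3 = 3 + (⅓)*(-3) = 3 - 1 = 2)
(-15 + z(2))*(-4) = (-15 + 2)*(-4) = -13*(-4) = 52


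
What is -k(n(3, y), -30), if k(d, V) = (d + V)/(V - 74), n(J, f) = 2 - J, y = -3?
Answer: -31/104 ≈ -0.29808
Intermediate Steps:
k(d, V) = (V + d)/(-74 + V)
-k(n(3, y), -30) = -(-30 + (2 - 1*3))/(-74 - 30) = -(-30 + (2 - 3))/(-104) = -(-1)*(-30 - 1)/104 = -(-1)*(-31)/104 = -1*31/104 = -31/104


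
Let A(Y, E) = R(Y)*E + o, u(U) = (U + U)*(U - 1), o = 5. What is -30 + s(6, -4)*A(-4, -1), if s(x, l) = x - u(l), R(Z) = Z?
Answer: -336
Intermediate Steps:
u(U) = 2*U*(-1 + U) (u(U) = (2*U)*(-1 + U) = 2*U*(-1 + U))
s(x, l) = x - 2*l*(-1 + l)
A(Y, E) = 5 + E*Y (A(Y, E) = Y*E + 5 = E*Y + 5 = 5 + E*Y)
-30 + s(6, -4)*A(-4, -1) = -30 + (6 - 2*(-4)*(-1 - 4))*(5 - 1*(-4)) = -30 + (6 - 2*(-4)*(-5))*(5 + 4) = -30 + (6 - 40)*9 = -30 - 34*9 = -30 - 306 = -336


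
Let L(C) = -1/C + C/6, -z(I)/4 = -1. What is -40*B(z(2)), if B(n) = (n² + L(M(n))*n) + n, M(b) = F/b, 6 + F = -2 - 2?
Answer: -2392/3 ≈ -797.33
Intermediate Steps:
F = -10 (F = -6 + (-2 - 2) = -6 - 4 = -10)
z(I) = 4 (z(I) = -4*(-1) = 4)
M(b) = -10/b
L(C) = -1/C + C/6 (L(C) = -1/C + C*(⅙) = -1/C + C/6)
B(n) = n + n² + n*(-5/(3*n) + n/10) (B(n) = (n² + (-1/((-10/n)) + (-10/n)/6)*n) + n = (n² + (-(-1)*n/10 - 5/(3*n))*n) + n = (n² + (n/10 - 5/(3*n))*n) + n = (n² + (-5/(3*n) + n/10)*n) + n = (n² + n*(-5/(3*n) + n/10)) + n = n + n² + n*(-5/(3*n) + n/10))
-40*B(z(2)) = -40*(-5/3 + 4 + (11/10)*4²) = -40*(-5/3 + 4 + (11/10)*16) = -40*(-5/3 + 4 + 88/5) = -40*299/15 = -2392/3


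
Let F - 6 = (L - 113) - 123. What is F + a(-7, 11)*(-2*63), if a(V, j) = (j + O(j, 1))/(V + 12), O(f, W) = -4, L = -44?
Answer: -2252/5 ≈ -450.40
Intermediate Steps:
F = -274 (F = 6 + ((-44 - 113) - 123) = 6 + (-157 - 123) = 6 - 280 = -274)
a(V, j) = (-4 + j)/(12 + V) (a(V, j) = (j - 4)/(V + 12) = (-4 + j)/(12 + V))
F + a(-7, 11)*(-2*63) = -274 + ((-4 + 11)/(12 - 7))*(-2*63) = -274 + (7/5)*(-126) = -274 - 882/5 = -2252/5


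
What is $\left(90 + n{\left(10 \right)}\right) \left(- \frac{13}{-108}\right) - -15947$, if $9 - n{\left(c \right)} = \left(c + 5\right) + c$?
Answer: $\frac{861619}{54} \approx 15956.0$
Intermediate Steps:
$n{\left(c \right)} = 4 - 2 c$ ($n{\left(c \right)} = 9 - \left(\left(c + 5\right) + c\right) = 9 - \left(\left(5 + c\right) + c\right) = 9 - \left(5 + 2 c\right) = 4 - 2 c$)
$\left(90 + n{\left(10 \right)}\right) \left(- \frac{13}{-108}\right) - -15947 = \left(90 + \left(4 - 20\right)\right) \left(- \frac{13}{-108}\right) - -15947 = \left(90 + \left(4 - 20\right)\right) \left(\left(-13\right) \left(- \frac{1}{108}\right)\right) + 15947 = \left(90 - 16\right) \frac{13}{108} + 15947 = 74 \cdot \frac{13}{108} + 15947 = \frac{481}{54} + 15947 = \frac{861619}{54}$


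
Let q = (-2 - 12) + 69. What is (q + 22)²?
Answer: 5929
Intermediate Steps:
q = 55 (q = -14 + 69 = 55)
(q + 22)² = (55 + 22)² = 77² = 5929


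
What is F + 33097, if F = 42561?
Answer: 75658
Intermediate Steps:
F + 33097 = 42561 + 33097 = 75658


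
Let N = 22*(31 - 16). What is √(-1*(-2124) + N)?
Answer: √2454 ≈ 49.538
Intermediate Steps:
N = 330 (N = 22*15 = 330)
√(-1*(-2124) + N) = √(-1*(-2124) + 330) = √(2124 + 330) = √2454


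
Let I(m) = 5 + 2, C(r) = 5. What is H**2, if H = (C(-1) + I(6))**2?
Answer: 20736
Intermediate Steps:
I(m) = 7
H = 144 (H = (5 + 7)**2 = 12**2 = 144)
H**2 = 144**2 = 20736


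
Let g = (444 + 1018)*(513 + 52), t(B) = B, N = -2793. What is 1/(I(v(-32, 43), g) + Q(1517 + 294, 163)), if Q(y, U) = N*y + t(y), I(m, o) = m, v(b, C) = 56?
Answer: -1/5056256 ≈ -1.9777e-7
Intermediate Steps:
g = 826030 (g = 1462*565 = 826030)
Q(y, U) = -2792*y (Q(y, U) = -2793*y + y = -2792*y)
1/(I(v(-32, 43), g) + Q(1517 + 294, 163)) = 1/(56 - 2792*(1517 + 294)) = 1/(56 - 2792*1811) = 1/(56 - 5056312) = 1/(-5056256) = -1/5056256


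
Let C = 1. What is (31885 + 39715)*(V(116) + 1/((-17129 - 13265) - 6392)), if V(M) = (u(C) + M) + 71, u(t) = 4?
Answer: 251535275000/18393 ≈ 1.3676e+7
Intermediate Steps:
V(M) = 75 + M (V(M) = (4 + M) + 71 = 75 + M)
(31885 + 39715)*(V(116) + 1/((-17129 - 13265) - 6392)) = (31885 + 39715)*((75 + 116) + 1/((-17129 - 13265) - 6392)) = 71600*(191 + 1/(-30394 - 6392)) = 71600*(191 + 1/(-36786)) = 71600*(191 - 1/36786) = 71600*(7026125/36786) = 251535275000/18393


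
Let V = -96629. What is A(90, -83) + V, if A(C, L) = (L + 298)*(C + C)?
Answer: -57929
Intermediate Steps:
A(C, L) = 2*C*(298 + L) (A(C, L) = (298 + L)*(2*C) = 2*C*(298 + L))
A(90, -83) + V = 2*90*(298 - 83) - 96629 = 2*90*215 - 96629 = 38700 - 96629 = -57929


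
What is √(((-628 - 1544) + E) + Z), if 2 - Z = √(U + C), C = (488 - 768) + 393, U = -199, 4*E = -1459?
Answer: √(-10139 - 4*I*√86)/2 ≈ 0.092098 - 50.346*I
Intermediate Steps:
E = -1459/4 (E = (¼)*(-1459) = -1459/4 ≈ -364.75)
C = 113 (C = -280 + 393 = 113)
Z = 2 - I*√86 (Z = 2 - √(-199 + 113) = 2 - √(-86) = 2 - I*√86 ≈ 2.0 - 9.2736*I)
√(((-628 - 1544) + E) + Z) = √(((-628 - 1544) - 1459/4) + (2 - I*√86)) = √((-2172 - 1459/4) + (2 - I*√86)) = √(-10147/4 + (2 - I*√86)) = √(-10139/4 - I*√86)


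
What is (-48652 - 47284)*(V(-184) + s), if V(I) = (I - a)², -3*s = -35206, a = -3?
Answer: -12806400704/3 ≈ -4.2688e+9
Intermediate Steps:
s = 35206/3 (s = -⅓*(-35206) = 35206/3 ≈ 11735.)
V(I) = (3 + I)² (V(I) = (I - 1*(-3))² = (I + 3)² = (3 + I)²)
(-48652 - 47284)*(V(-184) + s) = (-48652 - 47284)*((3 - 184)² + 35206/3) = -95936*((-181)² + 35206/3) = -95936*(32761 + 35206/3) = -95936*133489/3 = -12806400704/3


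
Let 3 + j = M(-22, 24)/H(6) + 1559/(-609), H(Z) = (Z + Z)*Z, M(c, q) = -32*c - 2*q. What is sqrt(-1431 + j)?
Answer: I*sqrt(529413647)/609 ≈ 37.782*I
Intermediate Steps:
H(Z) = 2*Z**2 (H(Z) = (2*Z)*Z = 2*Z**2)
j = 6488/1827 (j = -3 + ((-32*(-22) - 2*24)/((2*6**2)) + 1559/(-609)) = -3 + ((704 - 48)/((2*36)) + 1559*(-1/609)) = -3 + (656/72 - 1559/609) = -3 + (656*(1/72) - 1559/609) = -3 + (82/9 - 1559/609) = -3 + 11969/1827 = 6488/1827 ≈ 3.5512)
sqrt(-1431 + j) = sqrt(-1431 + 6488/1827) = sqrt(-2607949/1827) = I*sqrt(529413647)/609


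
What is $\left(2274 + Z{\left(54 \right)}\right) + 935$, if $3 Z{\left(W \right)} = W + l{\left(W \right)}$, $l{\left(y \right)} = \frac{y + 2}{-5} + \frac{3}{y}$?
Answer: $\frac{870287}{270} \approx 3223.3$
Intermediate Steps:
$l{\left(y \right)} = - \frac{2}{5} + \frac{3}{y} - \frac{y}{5}$ ($l{\left(y \right)} = \left(2 + y\right) \left(- \frac{1}{5}\right) + \frac{3}{y} = \left(- \frac{2}{5} - \frac{y}{5}\right) + \frac{3}{y} = - \frac{2}{5} + \frac{3}{y} - \frac{y}{5}$)
$Z{\left(W \right)} = \frac{W}{3} + \frac{15 - W \left(2 + W\right)}{15 W}$ ($Z{\left(W \right)} = \frac{W + \frac{15 - W \left(2 + W\right)}{5 W}}{3} = \frac{W}{3} + \frac{15 - W \left(2 + W\right)}{15 W}$)
$\left(2274 + Z{\left(54 \right)}\right) + 935 = \left(2274 + \left(- \frac{2}{15} + \frac{1}{54} + \frac{4}{15} \cdot 54\right)\right) + 935 = \left(2274 + \left(- \frac{2}{15} + \frac{1}{54} + \frac{72}{5}\right)\right) + 935 = \left(2274 + \frac{3857}{270}\right) + 935 = \frac{617837}{270} + 935 = \frac{870287}{270}$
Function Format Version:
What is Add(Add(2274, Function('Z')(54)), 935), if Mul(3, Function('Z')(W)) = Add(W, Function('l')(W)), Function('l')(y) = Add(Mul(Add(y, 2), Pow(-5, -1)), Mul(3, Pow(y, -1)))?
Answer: Rational(870287, 270) ≈ 3223.3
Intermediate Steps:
Function('l')(y) = Add(Rational(-2, 5), Mul(3, Pow(y, -1)), Mul(Rational(-1, 5), y)) (Function('l')(y) = Add(Mul(Add(2, y), Rational(-1, 5)), Mul(3, Pow(y, -1))) = Add(Add(Rational(-2, 5), Mul(Rational(-1, 5), y)), Mul(3, Pow(y, -1))) = Add(Rational(-2, 5), Mul(3, Pow(y, -1)), Mul(Rational(-1, 5), y)))
Function('Z')(W) = Add(Mul(Rational(1, 3), W), Mul(Rational(1, 15), Pow(W, -1), Add(15, Mul(-1, W, Add(2, W))))) (Function('Z')(W) = Mul(Rational(1, 3), Add(W, Mul(Rational(1, 5), Pow(W, -1), Add(15, Mul(-1, W, Add(2, W)))))) = Add(Mul(Rational(1, 3), W), Mul(Rational(1, 15), Pow(W, -1), Add(15, Mul(-1, W, Add(2, W))))))
Add(Add(2274, Function('Z')(54)), 935) = Add(Add(2274, Add(Rational(-2, 15), Pow(54, -1), Mul(Rational(4, 15), 54))), 935) = Add(Add(2274, Add(Rational(-2, 15), Rational(1, 54), Rational(72, 5))), 935) = Add(Add(2274, Rational(3857, 270)), 935) = Add(Rational(617837, 270), 935) = Rational(870287, 270)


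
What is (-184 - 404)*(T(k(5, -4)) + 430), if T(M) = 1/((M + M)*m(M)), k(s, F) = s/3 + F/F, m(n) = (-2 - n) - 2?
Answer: -20225877/80 ≈ -2.5282e+5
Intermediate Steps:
m(n) = -4 - n
k(s, F) = 1 + s/3 (k(s, F) = s*(⅓) + 1 = s/3 + 1 = 1 + s/3)
T(M) = 1/(2*M*(-4 - M)) (T(M) = 1/((M + M)*(-4 - M)) = 1/((2*M)*(-4 - M)) = 1/(2*M*(-4 - M)))
(-184 - 404)*(T(k(5, -4)) + 430) = (-184 - 404)*(-1/(2*(1 + (⅓)*5)*(4 + (1 + (⅓)*5))) + 430) = -588*(-1/(2*(1 + 5/3)*(4 + (1 + 5/3))) + 430) = -588*(-1/(2*8/3*(4 + 8/3)) + 430) = -588*(-½*3/8/20/3 + 430) = -588*(-½*3/8*3/20 + 430) = -588*(-9/320 + 430) = -588*137591/320 = -20225877/80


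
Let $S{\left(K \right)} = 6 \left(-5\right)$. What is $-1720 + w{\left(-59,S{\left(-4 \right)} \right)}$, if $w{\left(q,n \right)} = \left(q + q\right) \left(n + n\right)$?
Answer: $5360$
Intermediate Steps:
$S{\left(K \right)} = -30$
$w{\left(q,n \right)} = 4 n q$ ($w{\left(q,n \right)} = 2 q 2 n = 4 n q$)
$-1720 + w{\left(-59,S{\left(-4 \right)} \right)} = -1720 + 4 \left(-30\right) \left(-59\right) = -1720 + 7080 = 5360$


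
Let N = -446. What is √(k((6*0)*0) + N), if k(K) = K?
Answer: I*√446 ≈ 21.119*I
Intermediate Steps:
√(k((6*0)*0) + N) = √((6*0)*0 - 446) = √(0*0 - 446) = √(0 - 446) = √(-446) = I*√446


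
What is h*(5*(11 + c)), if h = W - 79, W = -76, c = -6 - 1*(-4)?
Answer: -6975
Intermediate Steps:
c = -2 (c = -6 + 4 = -2)
h = -155 (h = -76 - 79 = -155)
h*(5*(11 + c)) = -775*(11 - 2) = -775*9 = -155*45 = -6975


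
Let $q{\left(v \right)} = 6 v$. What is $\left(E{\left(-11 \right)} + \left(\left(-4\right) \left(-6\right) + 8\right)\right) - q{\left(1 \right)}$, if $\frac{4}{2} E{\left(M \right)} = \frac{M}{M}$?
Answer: $\frac{53}{2} \approx 26.5$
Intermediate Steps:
$E{\left(M \right)} = \frac{1}{2}$ ($E{\left(M \right)} = \frac{M \frac{1}{M}}{2} = \frac{1}{2} \cdot 1 = \frac{1}{2}$)
$\left(E{\left(-11 \right)} + \left(\left(-4\right) \left(-6\right) + 8\right)\right) - q{\left(1 \right)} = \left(\frac{1}{2} + \left(\left(-4\right) \left(-6\right) + 8\right)\right) - 6 \cdot 1 = \left(\frac{1}{2} + \left(24 + 8\right)\right) - 6 = \left(\frac{1}{2} + 32\right) - 6 = \frac{65}{2} - 6 = \frac{53}{2}$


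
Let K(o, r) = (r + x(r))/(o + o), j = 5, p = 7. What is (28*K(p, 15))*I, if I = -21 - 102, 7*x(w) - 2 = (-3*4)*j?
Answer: -11562/7 ≈ -1651.7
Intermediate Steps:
x(w) = -58/7 (x(w) = 2/7 + (-3*4*5)/7 = 2/7 + (-12*5)/7 = 2/7 + (1/7)*(-60) = 2/7 - 60/7 = -58/7)
I = -123
K(o, r) = (-58/7 + r)/(2*o) (K(o, r) = (r - 58/7)/(o + o) = (-58/7 + r)/((2*o)) = (-58/7 + r)*(1/(2*o)) = (-58/7 + r)/(2*o))
(28*K(p, 15))*I = (28*((1/14)*(-58 + 7*15)/7))*(-123) = (28*((1/14)*(1/7)*(-58 + 105)))*(-123) = (28*((1/14)*(1/7)*47))*(-123) = (28*(47/98))*(-123) = (94/7)*(-123) = -11562/7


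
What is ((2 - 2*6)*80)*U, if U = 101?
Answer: -80800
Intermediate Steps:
((2 - 2*6)*80)*U = ((2 - 2*6)*80)*101 = ((2 - 12)*80)*101 = -10*80*101 = -800*101 = -80800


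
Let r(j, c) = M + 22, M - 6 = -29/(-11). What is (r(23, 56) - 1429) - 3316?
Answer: -51858/11 ≈ -4714.4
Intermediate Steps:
M = 95/11 (M = 6 - 29/(-11) = 6 - 29*(-1/11) = 6 + 29/11 = 95/11 ≈ 8.6364)
r(j, c) = 337/11 (r(j, c) = 95/11 + 22 = 337/11)
(r(23, 56) - 1429) - 3316 = (337/11 - 1429) - 3316 = -15382/11 - 3316 = -51858/11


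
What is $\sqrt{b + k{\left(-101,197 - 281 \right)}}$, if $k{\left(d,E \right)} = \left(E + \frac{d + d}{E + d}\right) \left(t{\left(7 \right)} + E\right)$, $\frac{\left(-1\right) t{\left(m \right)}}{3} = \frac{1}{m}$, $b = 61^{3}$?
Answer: $\frac{\sqrt{392391673135}}{1295} \approx 483.72$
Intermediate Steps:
$b = 226981$
$t{\left(m \right)} = - \frac{3}{m}$
$k{\left(d,E \right)} = \left(- \frac{3}{7} + E\right) \left(E + \frac{2 d}{E + d}\right)$ ($k{\left(d,E \right)} = \left(E + \frac{d + d}{E + d}\right) \left(- \frac{3}{7} + E\right) = \left(E + \frac{2 d}{E + d}\right) \left(\left(-3\right) \frac{1}{7} + E\right) = \left(E + \frac{2 d}{E + d}\right) \left(- \frac{3}{7} + E\right) = \left(- \frac{3}{7} + E\right) \left(E + \frac{2 d}{E + d}\right)$)
$\sqrt{b + k{\left(-101,197 - 281 \right)}} = \sqrt{226981 + \frac{\left(197 - 281\right)^{3} - - \frac{606}{7} - \frac{3 \left(197 - 281\right)^{2}}{7} - 101 \left(197 - 281\right)^{2} + \frac{11}{7} \left(197 - 281\right) \left(-101\right)}{\left(197 - 281\right) - 101}} = \sqrt{226981 + \frac{\left(197 - 281\right)^{3} + \frac{606}{7} - \frac{3 \left(197 - 281\right)^{2}}{7} - 101 \left(197 - 281\right)^{2} + \frac{11}{7} \left(197 - 281\right) \left(-101\right)}{\left(197 - 281\right) - 101}} = \sqrt{226981 + \frac{\left(-84\right)^{3} + \frac{606}{7} - \frac{3 \left(-84\right)^{2}}{7} - 101 \left(-84\right)^{2} + \frac{11}{7} \left(-84\right) \left(-101\right)}{-84 - 101}} = \sqrt{226981 + \frac{-592704 + \frac{606}{7} - 3024 - 712656 + 13332}{-185}} = \sqrt{226981 - \frac{-592704 + \frac{606}{7} - 3024 - 712656 + 13332}{185}} = \sqrt{226981 - - \frac{9064758}{1295}} = \sqrt{226981 + \frac{9064758}{1295}} = \sqrt{\frac{303005153}{1295}} = \frac{\sqrt{392391673135}}{1295}$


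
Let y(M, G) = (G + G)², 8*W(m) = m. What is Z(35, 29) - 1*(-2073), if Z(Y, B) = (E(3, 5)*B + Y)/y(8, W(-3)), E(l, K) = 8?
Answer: 7643/3 ≈ 2547.7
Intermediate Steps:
W(m) = m/8
y(M, G) = 4*G² (y(M, G) = (2*G)² = 4*G²)
Z(Y, B) = 16*Y/9 + 128*B/9 (Z(Y, B) = (8*B + Y)/((4*((⅛)*(-3))²)) = (Y + 8*B)/((4*(-3/8)²)) = (Y + 8*B)/((4*(9/64))) = (Y + 8*B)/(9/16) = (Y + 8*B)*(16/9) = 16*Y/9 + 128*B/9)
Z(35, 29) - 1*(-2073) = ((16/9)*35 + (128/9)*29) - 1*(-2073) = (560/9 + 3712/9) + 2073 = 1424/3 + 2073 = 7643/3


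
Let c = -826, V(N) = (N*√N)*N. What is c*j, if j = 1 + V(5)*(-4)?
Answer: -826 + 82600*√5 ≈ 1.8387e+5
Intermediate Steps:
V(N) = N^(5/2) (V(N) = N^(3/2)*N = N^(5/2))
j = 1 - 100*√5 (j = 1 + 5^(5/2)*(-4) = 1 + (25*√5)*(-4) = 1 - 100*√5 ≈ -222.61)
c*j = -826*(1 - 100*√5) = -826 + 82600*√5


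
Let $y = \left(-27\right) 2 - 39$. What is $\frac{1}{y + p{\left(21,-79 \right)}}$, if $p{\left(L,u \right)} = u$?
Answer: $- \frac{1}{172} \approx -0.005814$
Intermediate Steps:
$y = -93$ ($y = -54 - 39 = -93$)
$\frac{1}{y + p{\left(21,-79 \right)}} = \frac{1}{-93 - 79} = \frac{1}{-172} = - \frac{1}{172}$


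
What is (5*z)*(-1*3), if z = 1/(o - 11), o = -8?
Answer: 15/19 ≈ 0.78947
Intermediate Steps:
z = -1/19 (z = 1/(-8 - 11) = 1/(-19) = -1/19 ≈ -0.052632)
(5*z)*(-1*3) = (5*(-1/19))*(-1*3) = -5/19*(-3) = 15/19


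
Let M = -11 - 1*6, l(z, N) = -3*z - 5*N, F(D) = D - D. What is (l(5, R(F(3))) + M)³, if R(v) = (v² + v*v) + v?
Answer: -32768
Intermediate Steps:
F(D) = 0
R(v) = v + 2*v² (R(v) = (v² + v²) + v = 2*v² + v = v + 2*v²)
l(z, N) = -5*N - 3*z
M = -17 (M = -11 - 6 = -17)
(l(5, R(F(3))) + M)³ = ((-0*(1 + 2*0) - 3*5) - 17)³ = ((-0*(1 + 0) - 15) - 17)³ = ((-0 - 15) - 17)³ = ((-5*0 - 15) - 17)³ = ((0 - 15) - 17)³ = (-15 - 17)³ = (-32)³ = -32768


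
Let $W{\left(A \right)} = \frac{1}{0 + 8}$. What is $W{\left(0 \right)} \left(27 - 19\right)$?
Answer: $1$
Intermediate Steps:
$W{\left(A \right)} = \frac{1}{8}$
$W{\left(0 \right)} \left(27 - 19\right) = \frac{27 - 19}{8} = \frac{1}{8} \cdot 8 = 1$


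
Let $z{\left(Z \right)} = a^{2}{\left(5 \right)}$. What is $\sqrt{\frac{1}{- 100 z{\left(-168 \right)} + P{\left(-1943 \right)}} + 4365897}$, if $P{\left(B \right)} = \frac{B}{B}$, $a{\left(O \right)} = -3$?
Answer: $\frac{\sqrt{3528522320398}}{899} \approx 2089.5$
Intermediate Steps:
$z{\left(Z \right)} = 9$ ($z{\left(Z \right)} = \left(-3\right)^{2} = 9$)
$P{\left(B \right)} = 1$
$\sqrt{\frac{1}{- 100 z{\left(-168 \right)} + P{\left(-1943 \right)}} + 4365897} = \sqrt{\frac{1}{\left(-100\right) 9 + 1} + 4365897} = \sqrt{\frac{1}{-900 + 1} + 4365897} = \sqrt{\frac{1}{-899} + 4365897} = \sqrt{- \frac{1}{899} + 4365897} = \sqrt{\frac{3924941402}{899}} = \frac{\sqrt{3528522320398}}{899}$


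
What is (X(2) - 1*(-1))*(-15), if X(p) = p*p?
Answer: -75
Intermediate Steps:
X(p) = p**2
(X(2) - 1*(-1))*(-15) = (2**2 - 1*(-1))*(-15) = (4 + 1)*(-15) = 5*(-15) = -75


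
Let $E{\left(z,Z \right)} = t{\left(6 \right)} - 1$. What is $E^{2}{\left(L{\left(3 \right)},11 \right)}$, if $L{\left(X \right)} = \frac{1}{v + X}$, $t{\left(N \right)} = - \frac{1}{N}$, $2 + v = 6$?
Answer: $\frac{49}{36} \approx 1.3611$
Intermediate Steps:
$v = 4$ ($v = -2 + 6 = 4$)
$L{\left(X \right)} = \frac{1}{4 + X}$
$E{\left(z,Z \right)} = - \frac{7}{6}$ ($E{\left(z,Z \right)} = - \frac{1}{6} - 1 = - \frac{7}{6}$)
$E^{2}{\left(L{\left(3 \right)},11 \right)} = \left(- \frac{7}{6}\right)^{2} = \frac{49}{36}$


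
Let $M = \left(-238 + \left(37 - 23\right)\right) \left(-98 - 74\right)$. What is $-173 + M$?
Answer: $38355$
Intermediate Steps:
$M = 38528$ ($M = \left(-238 + 14\right) \left(-172\right) = \left(-224\right) \left(-172\right) = 38528$)
$-173 + M = -173 + 38528 = 38355$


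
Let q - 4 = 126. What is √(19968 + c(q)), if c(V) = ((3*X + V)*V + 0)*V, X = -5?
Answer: 2*√490867 ≈ 1401.2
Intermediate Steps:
q = 130 (q = 4 + 126 = 130)
c(V) = V²*(-15 + V) (c(V) = ((3*(-5) + V)*V + 0)*V = ((-15 + V)*V + 0)*V = (V*(-15 + V) + 0)*V = (V*(-15 + V))*V = V²*(-15 + V))
√(19968 + c(q)) = √(19968 + 130²*(-15 + 130)) = √(19968 + 16900*115) = √(19968 + 1943500) = √1963468 = 2*√490867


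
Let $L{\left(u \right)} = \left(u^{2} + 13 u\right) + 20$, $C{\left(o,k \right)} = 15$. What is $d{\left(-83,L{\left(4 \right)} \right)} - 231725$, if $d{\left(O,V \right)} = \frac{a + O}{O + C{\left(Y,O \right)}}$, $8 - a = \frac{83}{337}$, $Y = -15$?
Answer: $- \frac{2655092371}{11458} \approx -2.3172 \cdot 10^{5}$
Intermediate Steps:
$L{\left(u \right)} = 20 + u^{2} + 13 u$
$a = \frac{2613}{337}$ ($a = 8 - \frac{83}{337} = \frac{2613}{337} \approx 7.7537$)
$d{\left(O,V \right)} = \frac{\frac{2613}{337} + O}{15 + O}$ ($d{\left(O,V \right)} = \frac{\frac{2613}{337} + O}{O + 15} = \frac{\frac{2613}{337} + O}{15 + O}$)
$d{\left(-83,L{\left(4 \right)} \right)} - 231725 = \frac{\frac{2613}{337} - 83}{15 - 83} - 231725 = \frac{1}{-68} \left(- \frac{25358}{337}\right) - 231725 = \left(- \frac{1}{68}\right) \left(- \frac{25358}{337}\right) - 231725 = \frac{12679}{11458} - 231725 = - \frac{2655092371}{11458}$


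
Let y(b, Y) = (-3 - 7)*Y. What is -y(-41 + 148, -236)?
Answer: -2360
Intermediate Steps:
y(b, Y) = -10*Y
-y(-41 + 148, -236) = -(-10)*(-236) = -1*2360 = -2360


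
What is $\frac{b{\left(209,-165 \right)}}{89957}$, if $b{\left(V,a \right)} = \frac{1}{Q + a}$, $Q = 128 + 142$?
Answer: $\frac{1}{9445485} \approx 1.0587 \cdot 10^{-7}$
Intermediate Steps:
$Q = 270$
$b{\left(V,a \right)} = \frac{1}{270 + a}$
$\frac{b{\left(209,-165 \right)}}{89957} = \frac{1}{\left(270 - 165\right) 89957} = \frac{1}{105} \cdot \frac{1}{89957} = \frac{1}{9445485}$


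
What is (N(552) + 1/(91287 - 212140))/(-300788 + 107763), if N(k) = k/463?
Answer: -66710393/10800702100475 ≈ -6.1765e-6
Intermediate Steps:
N(k) = k/463 (N(k) = k*(1/463) = k/463)
(N(552) + 1/(91287 - 212140))/(-300788 + 107763) = ((1/463)*552 + 1/(91287 - 212140))/(-300788 + 107763) = (552/463 + 1/(-120853))/(-193025) = (552/463 - 1/120853)*(-1/193025) = (66710393/55954939)*(-1/193025) = -66710393/10800702100475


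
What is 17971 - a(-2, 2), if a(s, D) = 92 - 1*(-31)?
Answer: 17848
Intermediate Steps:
a(s, D) = 123 (a(s, D) = 92 + 31 = 123)
17971 - a(-2, 2) = 17971 - 1*123 = 17971 - 123 = 17848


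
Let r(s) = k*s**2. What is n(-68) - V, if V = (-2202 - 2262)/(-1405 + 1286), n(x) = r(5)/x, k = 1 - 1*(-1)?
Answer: -9103/238 ≈ -38.248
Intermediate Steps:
k = 2 (k = 1 + 1 = 2)
r(s) = 2*s**2
n(x) = 50/x (n(x) = (2*5**2)/x = (2*25)/x = 50/x)
V = 4464/119 (V = -4464/(-119) = -4464*(-1/119) = 4464/119 ≈ 37.513)
n(-68) - V = 50/(-68) - 1*4464/119 = 50*(-1/68) - 4464/119 = -25/34 - 4464/119 = -9103/238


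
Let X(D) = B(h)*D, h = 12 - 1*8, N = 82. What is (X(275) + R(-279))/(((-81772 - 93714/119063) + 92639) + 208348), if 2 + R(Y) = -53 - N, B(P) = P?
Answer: 114657669/26100301831 ≈ 0.0043930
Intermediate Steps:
h = 4 (h = 12 - 8 = 4)
R(Y) = -137 (R(Y) = -2 + (-53 - 1*82) = -2 + (-53 - 82) = -2 - 135 = -137)
X(D) = 4*D
(X(275) + R(-279))/(((-81772 - 93714/119063) + 92639) + 208348) = (4*275 - 137)/(((-81772 - 93714/119063) + 92639) + 208348) = (1100 - 137)/(((-81772 - 93714*1/119063) + 92639) + 208348) = 963/(((-81772 - 93714/119063) + 92639) + 208348) = 963/((-9736113350/119063 + 92639) + 208348) = 963/(1293763907/119063 + 208348) = 963/(26100301831/119063) = 963*(119063/26100301831) = 114657669/26100301831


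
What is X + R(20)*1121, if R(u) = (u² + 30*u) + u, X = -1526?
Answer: 1141894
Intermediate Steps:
R(u) = u² + 31*u
X + R(20)*1121 = -1526 + (20*(31 + 20))*1121 = -1526 + (20*51)*1121 = -1526 + 1020*1121 = -1526 + 1143420 = 1141894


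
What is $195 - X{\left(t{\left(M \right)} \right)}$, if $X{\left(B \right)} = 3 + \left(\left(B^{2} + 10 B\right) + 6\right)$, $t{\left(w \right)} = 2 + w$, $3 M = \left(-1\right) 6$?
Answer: $186$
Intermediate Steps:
$M = -2$ ($M = \frac{\left(-1\right) 6}{3} = \frac{1}{3} \left(-6\right) = -2$)
$X{\left(B \right)} = 9 + B^{2} + 10 B$ ($X{\left(B \right)} = 3 + \left(6 + B^{2} + 10 B\right) = 9 + B^{2} + 10 B$)
$195 - X{\left(t{\left(M \right)} \right)} = 195 - \left(9 + \left(2 - 2\right)^{2} + 10 \left(2 - 2\right)\right) = 195 - \left(9 + 0^{2} + 10 \cdot 0\right) = 195 - \left(9 + 0 + 0\right) = 195 - 9 = 186$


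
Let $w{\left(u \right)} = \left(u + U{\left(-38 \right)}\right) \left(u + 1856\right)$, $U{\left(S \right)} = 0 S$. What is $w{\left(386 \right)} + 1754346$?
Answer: $2619758$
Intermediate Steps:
$U{\left(S \right)} = 0$
$w{\left(u \right)} = u \left(1856 + u\right)$ ($w{\left(u \right)} = \left(u + 0\right) \left(u + 1856\right) = u \left(1856 + u\right)$)
$w{\left(386 \right)} + 1754346 = 386 \left(1856 + 386\right) + 1754346 = 386 \cdot 2242 + 1754346 = 865412 + 1754346 = 2619758$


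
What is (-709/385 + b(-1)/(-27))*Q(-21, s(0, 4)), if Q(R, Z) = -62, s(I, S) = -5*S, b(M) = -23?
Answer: 637856/10395 ≈ 61.362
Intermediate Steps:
(-709/385 + b(-1)/(-27))*Q(-21, s(0, 4)) = (-709/385 - 23/(-27))*(-62) = (-709*1/385 - 23*(-1/27))*(-62) = (-709/385 + 23/27)*(-62) = -10288/10395*(-62) = 637856/10395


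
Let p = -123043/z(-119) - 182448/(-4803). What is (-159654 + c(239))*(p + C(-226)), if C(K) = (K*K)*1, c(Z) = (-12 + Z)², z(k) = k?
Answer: -1074241055401875/190519 ≈ -5.6385e+9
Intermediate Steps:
p = 204228947/190519 (p = -123043/(-119) - 182448/(-4803) = -123043*(-1/119) - 182448*(-1/4803) = 123043/119 + 60816/1601 = 204228947/190519 ≈ 1072.0)
C(K) = K² (C(K) = K²*1 = K²)
(-159654 + c(239))*(p + C(-226)) = (-159654 + (-12 + 239)²)*(204228947/190519 + (-226)²) = (-159654 + 227²)*(204228947/190519 + 51076) = (-159654 + 51529)*(9935177391/190519) = -108125*9935177391/190519 = -1074241055401875/190519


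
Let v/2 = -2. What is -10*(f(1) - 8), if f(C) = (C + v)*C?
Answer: 110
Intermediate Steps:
v = -4 (v = 2*(-2) = -4)
f(C) = C*(-4 + C) (f(C) = (C - 4)*C = (-4 + C)*C = C*(-4 + C))
-10*(f(1) - 8) = -10*(1*(-4 + 1) - 8) = -10*(1*(-3) - 8) = -10*(-3 - 8) = -10*(-11) = 110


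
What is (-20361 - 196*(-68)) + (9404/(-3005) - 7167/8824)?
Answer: -186592389691/26516120 ≈ -7036.9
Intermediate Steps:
(-20361 - 196*(-68)) + (9404/(-3005) - 7167/8824) = (-20361 + 13328) + (9404*(-1/3005) - 7167*1/8824) = -7033 + (-9404/3005 - 7167/8824) = -7033 - 104517731/26516120 = -186592389691/26516120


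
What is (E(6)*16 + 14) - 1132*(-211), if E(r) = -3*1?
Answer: 238818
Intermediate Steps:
E(r) = -3
(E(6)*16 + 14) - 1132*(-211) = (-3*16 + 14) - 1132*(-211) = (-48 + 14) + 238852 = -34 + 238852 = 238818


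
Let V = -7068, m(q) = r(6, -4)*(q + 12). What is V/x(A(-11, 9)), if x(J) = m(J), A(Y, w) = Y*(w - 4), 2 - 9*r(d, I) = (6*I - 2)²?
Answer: -31806/14491 ≈ -2.1949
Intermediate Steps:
r(d, I) = 2/9 - (-2 + 6*I)²/9 (r(d, I) = 2/9 - (6*I - 2)²/9 = 2/9 - (-2 + 6*I)²/9)
A(Y, w) = Y*(-4 + w)
m(q) = -2696/3 - 674*q/9 (m(q) = (2/9 - 4*(-1 + 3*(-4))²/9)*(q + 12) = (2/9 - 4*(-1 - 12)²/9)*(12 + q) = (2/9 - 4/9*(-13)²)*(12 + q) = (2/9 - 4/9*169)*(12 + q) = (2/9 - 676/9)*(12 + q) = -674*(12 + q)/9 = -2696/3 - 674*q/9)
x(J) = -2696/3 - 674*J/9
V/x(A(-11, 9)) = -7068/(-2696/3 - (-7414)*(-4 + 9)/9) = -7068/(-2696/3 - (-7414)*5/9) = -7068/(-2696/3 - 674/9*(-55)) = -7068/(-2696/3 + 37070/9) = -7068/28982/9 = -7068*9/28982 = -31806/14491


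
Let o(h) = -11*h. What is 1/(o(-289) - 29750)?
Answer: -1/26571 ≈ -3.7635e-5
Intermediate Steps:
1/(o(-289) - 29750) = 1/(-11*(-289) - 29750) = 1/(3179 - 29750) = 1/(-26571) = -1/26571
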